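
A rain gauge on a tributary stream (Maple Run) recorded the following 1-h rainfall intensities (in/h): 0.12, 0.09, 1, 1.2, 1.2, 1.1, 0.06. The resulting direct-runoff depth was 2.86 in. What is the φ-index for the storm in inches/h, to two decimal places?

Only the 4 blocks with intensity above φ contribute runoff: 1, 1.2, 1.2, 1.1 in/h.
Σ(I−φ)·Δt = d  ⇒  (1+1.2+1.2+1.1 − 4φ)·1 = 2.86
φ = (4.500 − 2.86/1) / 4 = 0.41 in/h.

φ ≈ 0.41 in/h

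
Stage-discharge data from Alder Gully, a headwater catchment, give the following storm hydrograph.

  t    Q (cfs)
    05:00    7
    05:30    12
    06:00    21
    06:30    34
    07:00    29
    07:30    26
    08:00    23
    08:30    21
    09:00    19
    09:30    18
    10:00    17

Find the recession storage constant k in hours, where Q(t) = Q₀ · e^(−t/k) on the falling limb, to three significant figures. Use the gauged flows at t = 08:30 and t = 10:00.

On the falling limb, Q drops from 21 to 17 cfs between t = 08:30 and t = 10:00 (Δt = 1.5 h).
k = −Δt / ln(Q₂/Q₁) = −1.5 / ln(17/21) = 7.10 h.

k ≈ 7.10 h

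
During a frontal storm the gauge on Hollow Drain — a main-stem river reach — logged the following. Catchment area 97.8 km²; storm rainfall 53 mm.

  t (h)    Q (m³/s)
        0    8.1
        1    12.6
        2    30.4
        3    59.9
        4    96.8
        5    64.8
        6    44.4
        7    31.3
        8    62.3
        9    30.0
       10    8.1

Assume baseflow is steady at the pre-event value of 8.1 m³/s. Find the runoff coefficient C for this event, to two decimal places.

ΣQ_DR = 359.6 m³/s; V = ΣQ_DR·Δt = 1.295 × 10^6 m³.
Runoff depth d = V / A = 13.24 mm.
C = d / P = 13.24 / 53 = 0.25.

C ≈ 0.25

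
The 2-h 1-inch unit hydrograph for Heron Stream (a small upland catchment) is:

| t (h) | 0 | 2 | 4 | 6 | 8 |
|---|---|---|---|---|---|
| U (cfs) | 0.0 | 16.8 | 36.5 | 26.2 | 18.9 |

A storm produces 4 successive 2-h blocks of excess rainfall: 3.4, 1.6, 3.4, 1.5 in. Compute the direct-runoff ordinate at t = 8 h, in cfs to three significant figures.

By discrete convolution, Q_j = Σ (P_i / 1 in) · U_{j−i}.
At t = 8 h (j=4): Q = (3.4/1)·18.9 + (1.6/1)·26.2 + (3.4/1)·36.5 + (1.5/1)·16.8 = 255 cfs.

Q ≈ 255 cfs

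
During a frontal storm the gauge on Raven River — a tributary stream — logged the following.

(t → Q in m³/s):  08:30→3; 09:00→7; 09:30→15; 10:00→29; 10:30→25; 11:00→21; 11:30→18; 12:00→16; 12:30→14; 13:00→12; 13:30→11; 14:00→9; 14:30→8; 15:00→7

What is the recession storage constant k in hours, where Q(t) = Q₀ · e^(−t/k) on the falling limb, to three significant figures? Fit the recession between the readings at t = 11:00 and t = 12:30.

k ≈ 3.70 h

On the falling limb, Q drops from 21 to 14 m³/s between t = 11:00 and t = 12:30 (Δt = 1.5 h).
k = −Δt / ln(Q₂/Q₁) = −1.5 / ln(14/21) = 3.70 h.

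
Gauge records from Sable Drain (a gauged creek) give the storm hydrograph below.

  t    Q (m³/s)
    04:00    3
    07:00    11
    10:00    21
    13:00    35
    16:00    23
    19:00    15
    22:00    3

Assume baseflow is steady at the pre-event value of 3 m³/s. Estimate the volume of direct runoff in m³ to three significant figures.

Direct-runoff ordinates (Q − Q_b): 0.0, 8.0, 18.0, 32.0, 20.0, 12.0, 0.0 m³/s.
ΣQ_DR = 90.00 m³/s.
With Δt = 3 h = 10800 s, V = ΣQ_DR · Δt = 90.00 × 10800 = 9.72 × 10^5 m³.

V ≈ 9.72 × 10^5 m³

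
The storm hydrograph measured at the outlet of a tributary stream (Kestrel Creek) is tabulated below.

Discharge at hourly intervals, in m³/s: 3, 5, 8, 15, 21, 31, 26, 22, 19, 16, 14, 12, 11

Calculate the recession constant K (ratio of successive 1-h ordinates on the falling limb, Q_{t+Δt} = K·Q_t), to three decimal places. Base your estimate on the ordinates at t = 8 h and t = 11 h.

K ≈ 0.858

Using the recession-limb readings at t = 8 h and t = 11 h: Q falls from 19 to 12 m³/s over 3 intervals.
K = (Q₂/Q₁)^(1/3) = (12/19)^(1/3) = 0.858.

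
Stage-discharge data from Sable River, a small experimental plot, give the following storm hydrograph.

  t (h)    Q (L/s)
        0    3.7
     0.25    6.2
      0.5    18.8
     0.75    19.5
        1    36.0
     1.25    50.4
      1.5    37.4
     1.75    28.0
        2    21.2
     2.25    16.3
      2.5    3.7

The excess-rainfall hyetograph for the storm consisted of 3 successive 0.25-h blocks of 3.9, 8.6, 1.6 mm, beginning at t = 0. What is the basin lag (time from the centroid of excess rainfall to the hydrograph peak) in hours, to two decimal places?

t_L ≈ 0.92 h

Centroid of excess rainfall: t_c = Σ P_i·t̄_i / ΣP_i = 0.3342 h (block centres at 0.125, 0.375, 0.625 h).
Hydrograph peak occurs at t = 1.25 h, so basin lag t_L = 1.25 − 0.3342 = 0.92 h.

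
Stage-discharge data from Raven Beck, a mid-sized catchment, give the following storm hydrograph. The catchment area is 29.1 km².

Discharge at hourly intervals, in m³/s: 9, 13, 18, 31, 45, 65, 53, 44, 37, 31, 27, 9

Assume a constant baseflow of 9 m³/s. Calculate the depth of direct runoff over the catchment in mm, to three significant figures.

d ≈ 33.9 mm

Direct runoff: 0.0, 4.0, 9.0, 22.0, 36.0, 56.0, 44.0, 35.0, 28.0, 22.0, 18.0, 0.0 m³/s; ΣQ_DR = 274.0 m³/s.
V = ΣQ_DR · Δt = 274.0 × 3600 s = 9.864 × 10^5 m³.
Over A = 29.1 km², depth = V / A = 33.9 mm.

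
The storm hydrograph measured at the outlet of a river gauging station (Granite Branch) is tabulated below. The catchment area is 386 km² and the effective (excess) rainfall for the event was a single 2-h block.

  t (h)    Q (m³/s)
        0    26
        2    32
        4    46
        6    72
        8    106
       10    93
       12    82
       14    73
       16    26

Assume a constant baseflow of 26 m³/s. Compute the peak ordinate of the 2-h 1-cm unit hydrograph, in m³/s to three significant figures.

U_p ≈ 133 m³/s

Direct runoff: 0.0, 6.0, 20.0, 46.0, 80.0, 67.0, 56.0, 47.0, 0.0 m³/s; ΣQ_DR = 322.0 m³/s, peak = 80.0 m³/s.
Runoff depth d = ΣQ_DR·Δt / A = 322.0 × 7200 / (386 km²) = 6.006 mm.
The 1-cm UH is the DRH scaled by (10 mm)/d, so U_p = 80.0 × 10/6.006 = 133 m³/s.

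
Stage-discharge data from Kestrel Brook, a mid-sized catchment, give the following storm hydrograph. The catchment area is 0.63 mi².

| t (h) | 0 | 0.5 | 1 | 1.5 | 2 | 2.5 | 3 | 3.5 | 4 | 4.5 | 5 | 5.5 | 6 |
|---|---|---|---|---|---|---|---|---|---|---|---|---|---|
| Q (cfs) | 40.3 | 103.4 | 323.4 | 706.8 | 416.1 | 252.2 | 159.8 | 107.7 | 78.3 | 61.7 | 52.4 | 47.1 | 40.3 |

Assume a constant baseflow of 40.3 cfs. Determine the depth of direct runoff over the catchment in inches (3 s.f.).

Direct runoff: 0.0, 63.1, 283.1, 666.5, 375.8, 211.9, 119.5, 67.4, 38.0, 21.4, 12.1, 6.8, 0.0 cfs; ΣQ_DR = 1866 cfs.
V = ΣQ_DR · Δt = 1866 × 1800 s = 3.358 × 10^6 ft³.
Over A = 0.63 mi², depth = V / A = 2.29 in.

d ≈ 2.29 in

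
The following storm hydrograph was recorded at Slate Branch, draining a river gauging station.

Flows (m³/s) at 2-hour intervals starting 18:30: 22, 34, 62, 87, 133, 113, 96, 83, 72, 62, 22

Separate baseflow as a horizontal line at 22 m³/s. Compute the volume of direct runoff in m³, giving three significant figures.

Direct-runoff ordinates (Q − Q_b): 0.0, 12.0, 40.0, 65.0, 111.0, 91.0, 74.0, 61.0, 50.0, 40.0, 0.0 m³/s.
ΣQ_DR = 544.0 m³/s.
With Δt = 2 h = 7200 s, V = ΣQ_DR · Δt = 544.0 × 7200 = 3.92 × 10^6 m³.

V ≈ 3.92 × 10^6 m³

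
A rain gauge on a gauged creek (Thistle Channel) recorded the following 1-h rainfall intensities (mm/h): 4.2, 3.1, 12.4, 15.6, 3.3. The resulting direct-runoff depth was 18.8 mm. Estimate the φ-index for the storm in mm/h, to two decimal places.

φ ≈ 4.60 mm/h

Only the 2 blocks with intensity above φ contribute runoff: 12.4, 15.6 mm/h.
Σ(I−φ)·Δt = d  ⇒  (12.4+15.6 − 2φ)·1 = 18.8
φ = (28.00 − 18.8/1) / 2 = 4.60 mm/h.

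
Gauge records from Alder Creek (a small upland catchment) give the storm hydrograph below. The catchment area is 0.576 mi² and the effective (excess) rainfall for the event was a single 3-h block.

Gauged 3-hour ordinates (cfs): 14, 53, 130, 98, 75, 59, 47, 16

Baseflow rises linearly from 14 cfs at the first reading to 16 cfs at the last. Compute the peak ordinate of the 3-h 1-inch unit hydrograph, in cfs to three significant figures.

Direct runoff: 0.00, 38.71, 115.43, 83.14, 59.86, 43.57, 31.29, 0.00 cfs; ΣQ_DR = 372.0 cfs, peak = 115.43 cfs.
Runoff depth d = ΣQ_DR·Δt / A = 372.0 × 10800 / (0.576 mi²) = 3.002 in.
The 1-inch UH is the DRH scaled by (1 in)/d, so U_p = 115.43 × 1/3.002 = 38.4 cfs.

U_p ≈ 38.4 cfs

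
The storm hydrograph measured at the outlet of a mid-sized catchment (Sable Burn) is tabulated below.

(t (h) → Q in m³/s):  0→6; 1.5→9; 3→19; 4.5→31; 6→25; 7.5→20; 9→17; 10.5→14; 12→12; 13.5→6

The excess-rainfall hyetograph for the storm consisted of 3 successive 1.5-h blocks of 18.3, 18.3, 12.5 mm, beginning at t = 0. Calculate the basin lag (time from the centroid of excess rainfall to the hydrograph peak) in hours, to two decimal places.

t_L ≈ 2.43 h

Centroid of excess rainfall: t_c = Σ P_i·t̄_i / ΣP_i = 2.0728 h (block centres at 0.75, 2.25, 3.75 h).
Hydrograph peak occurs at t = 4.5 h, so basin lag t_L = 4.5 − 2.0728 = 2.43 h.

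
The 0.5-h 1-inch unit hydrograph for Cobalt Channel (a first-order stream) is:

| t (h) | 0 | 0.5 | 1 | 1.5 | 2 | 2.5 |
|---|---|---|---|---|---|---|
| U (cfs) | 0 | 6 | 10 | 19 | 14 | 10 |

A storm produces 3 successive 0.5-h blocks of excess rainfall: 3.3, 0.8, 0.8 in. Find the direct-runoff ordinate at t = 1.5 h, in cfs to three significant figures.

By discrete convolution, Q_j = Σ (P_i / 1 in) · U_{j−i}.
At t = 1.5 h (j=3): Q = (3.3/1)·19 + (0.8/1)·10 + (0.8/1)·6 = 75.5 cfs.

Q ≈ 75.5 cfs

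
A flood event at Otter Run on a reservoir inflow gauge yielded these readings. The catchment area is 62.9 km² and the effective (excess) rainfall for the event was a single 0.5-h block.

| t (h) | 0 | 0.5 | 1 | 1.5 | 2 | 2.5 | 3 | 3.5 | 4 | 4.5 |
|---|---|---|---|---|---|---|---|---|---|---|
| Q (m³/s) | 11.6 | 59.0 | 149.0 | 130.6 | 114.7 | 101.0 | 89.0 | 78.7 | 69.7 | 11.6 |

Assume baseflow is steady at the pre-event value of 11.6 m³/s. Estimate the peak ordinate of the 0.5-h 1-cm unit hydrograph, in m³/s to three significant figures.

U_p ≈ 68.7 m³/s

Direct runoff: 0.0, 47.4, 137.4, 119.0, 103.1, 89.4, 77.4, 67.1, 58.1, 0.0 m³/s; ΣQ_DR = 698.9 m³/s, peak = 137.4 m³/s.
Runoff depth d = ΣQ_DR·Δt / A = 698.9 × 1800 / (62.9 km²) = 20.00 mm.
The 1-cm UH is the DRH scaled by (10 mm)/d, so U_p = 137.4 × 10/20.00 = 68.7 m³/s.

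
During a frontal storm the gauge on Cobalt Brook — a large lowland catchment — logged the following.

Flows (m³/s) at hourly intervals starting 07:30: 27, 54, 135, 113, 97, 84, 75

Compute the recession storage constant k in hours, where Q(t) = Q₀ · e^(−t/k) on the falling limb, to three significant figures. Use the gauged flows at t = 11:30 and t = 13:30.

k ≈ 7.78 h

On the falling limb, Q drops from 97 to 75 m³/s between t = 11:30 and t = 13:30 (Δt = 2 h).
k = −Δt / ln(Q₂/Q₁) = −2 / ln(75/97) = 7.78 h.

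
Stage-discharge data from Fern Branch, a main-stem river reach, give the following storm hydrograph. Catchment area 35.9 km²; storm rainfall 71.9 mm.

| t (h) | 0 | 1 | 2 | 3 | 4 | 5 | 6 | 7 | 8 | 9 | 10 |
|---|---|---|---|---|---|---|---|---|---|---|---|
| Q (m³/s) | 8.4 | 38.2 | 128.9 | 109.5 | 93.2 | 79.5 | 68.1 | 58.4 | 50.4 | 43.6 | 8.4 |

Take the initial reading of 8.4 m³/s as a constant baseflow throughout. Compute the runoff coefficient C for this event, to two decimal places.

C ≈ 0.83

ΣQ_DR = 594.2 m³/s; V = ΣQ_DR·Δt = 2.139 × 10^6 m³.
Runoff depth d = V / A = 59.59 mm.
C = d / P = 59.59 / 71.9 = 0.83.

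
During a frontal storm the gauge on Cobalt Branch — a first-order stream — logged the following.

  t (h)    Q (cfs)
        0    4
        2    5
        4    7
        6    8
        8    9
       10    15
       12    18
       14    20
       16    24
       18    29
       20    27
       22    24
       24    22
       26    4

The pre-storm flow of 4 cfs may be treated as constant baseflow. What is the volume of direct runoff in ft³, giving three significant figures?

Direct-runoff ordinates (Q − Q_b): 0.0, 1.0, 3.0, 4.0, 5.0, 11.0, 14.0, 16.0, 20.0, 25.0, 23.0, 20.0, 18.0, 0.0 cfs.
ΣQ_DR = 160.0 cfs.
With Δt = 2 h = 7200 s, V = ΣQ_DR · Δt = 160.0 × 7200 = 1.15 × 10^6 ft³.

V ≈ 1.15 × 10^6 ft³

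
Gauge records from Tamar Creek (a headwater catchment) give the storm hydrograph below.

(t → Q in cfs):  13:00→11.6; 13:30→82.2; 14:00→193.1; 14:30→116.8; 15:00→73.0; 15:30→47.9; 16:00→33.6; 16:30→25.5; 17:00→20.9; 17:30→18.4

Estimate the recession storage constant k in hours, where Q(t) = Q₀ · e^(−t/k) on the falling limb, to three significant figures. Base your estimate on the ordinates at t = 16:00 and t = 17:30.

k ≈ 2.49 h

On the falling limb, Q drops from 33.6 to 18.4 cfs between t = 16:00 and t = 17:30 (Δt = 1.5 h).
k = −Δt / ln(Q₂/Q₁) = −1.5 / ln(18.4/33.6) = 2.49 h.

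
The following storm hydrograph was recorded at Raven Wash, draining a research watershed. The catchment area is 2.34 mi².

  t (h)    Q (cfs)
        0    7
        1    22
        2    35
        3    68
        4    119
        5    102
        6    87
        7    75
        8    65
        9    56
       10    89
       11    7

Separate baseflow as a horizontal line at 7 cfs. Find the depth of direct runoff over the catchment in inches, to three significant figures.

Direct runoff: 0.0, 15.0, 28.0, 61.0, 112.0, 95.0, 80.0, 68.0, 58.0, 49.0, 82.0, 0.0 cfs; ΣQ_DR = 648.0 cfs.
V = ΣQ_DR · Δt = 648.0 × 3600 s = 2.333 × 10^6 ft³.
Over A = 2.34 mi², depth = V / A = 0.429 in.

d ≈ 0.429 in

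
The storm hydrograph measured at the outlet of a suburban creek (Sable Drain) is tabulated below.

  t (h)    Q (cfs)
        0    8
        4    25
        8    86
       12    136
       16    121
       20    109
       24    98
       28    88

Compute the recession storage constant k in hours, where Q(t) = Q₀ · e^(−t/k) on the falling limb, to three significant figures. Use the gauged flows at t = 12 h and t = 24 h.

k ≈ 36.6 h

On the falling limb, Q drops from 136 to 98 cfs between t = 12 h and t = 24 h (Δt = 12 h).
k = −Δt / ln(Q₂/Q₁) = −12 / ln(98/136) = 36.6 h.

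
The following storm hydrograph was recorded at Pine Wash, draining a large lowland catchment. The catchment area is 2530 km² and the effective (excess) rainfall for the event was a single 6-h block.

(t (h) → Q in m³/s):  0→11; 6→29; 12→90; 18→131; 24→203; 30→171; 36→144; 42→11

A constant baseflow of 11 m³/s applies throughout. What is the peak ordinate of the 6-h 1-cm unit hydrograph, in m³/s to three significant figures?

U_p ≈ 320 m³/s

Direct runoff: 0.0, 18.0, 79.0, 120.0, 192.0, 160.0, 133.0, 0.0 m³/s; ΣQ_DR = 702.0 m³/s, peak = 192.0 m³/s.
Runoff depth d = ΣQ_DR·Δt / A = 702.0 × 21600 / (2530 km²) = 5.993 mm.
The 1-cm UH is the DRH scaled by (10 mm)/d, so U_p = 192.0 × 10/5.993 = 320 m³/s.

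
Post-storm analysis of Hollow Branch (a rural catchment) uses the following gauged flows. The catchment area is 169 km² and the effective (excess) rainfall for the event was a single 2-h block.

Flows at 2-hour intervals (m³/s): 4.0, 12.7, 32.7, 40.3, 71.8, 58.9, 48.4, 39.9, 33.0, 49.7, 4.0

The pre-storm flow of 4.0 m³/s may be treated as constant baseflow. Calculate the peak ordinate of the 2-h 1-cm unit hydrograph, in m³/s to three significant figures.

U_p ≈ 45.3 m³/s

Direct runoff: 0.0, 8.7, 28.7, 36.3, 67.8, 54.9, 44.4, 35.9, 29.0, 45.7, 0.0 m³/s; ΣQ_DR = 351.4 m³/s, peak = 67.8 m³/s.
Runoff depth d = ΣQ_DR·Δt / A = 351.4 × 7200 / (169 km²) = 14.97 mm.
The 1-cm UH is the DRH scaled by (10 mm)/d, so U_p = 67.8 × 10/14.97 = 45.3 m³/s.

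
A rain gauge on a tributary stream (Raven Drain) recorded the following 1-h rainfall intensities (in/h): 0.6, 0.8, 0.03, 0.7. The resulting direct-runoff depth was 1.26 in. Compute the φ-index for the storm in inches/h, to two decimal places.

Only the 3 blocks with intensity above φ contribute runoff: 0.6, 0.8, 0.7 in/h.
Σ(I−φ)·Δt = d  ⇒  (0.6+0.8+0.7 − 3φ)·1 = 1.26
φ = (2.100 − 1.26/1) / 3 = 0.28 in/h.

φ ≈ 0.28 in/h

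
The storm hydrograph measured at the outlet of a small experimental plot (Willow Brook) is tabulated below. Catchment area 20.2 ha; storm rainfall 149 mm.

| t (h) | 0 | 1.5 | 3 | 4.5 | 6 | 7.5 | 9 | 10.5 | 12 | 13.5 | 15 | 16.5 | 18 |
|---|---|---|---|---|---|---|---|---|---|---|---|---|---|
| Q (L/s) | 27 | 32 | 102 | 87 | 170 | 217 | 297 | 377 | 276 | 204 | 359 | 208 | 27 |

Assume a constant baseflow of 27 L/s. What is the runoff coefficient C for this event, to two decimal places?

ΣQ_DR = 2032 L/s; V = ΣQ_DR·Δt = 1.097 × 10^7 L.
Runoff depth d = V / A = 54.32 mm.
C = d / P = 54.32 / 149 = 0.36.

C ≈ 0.36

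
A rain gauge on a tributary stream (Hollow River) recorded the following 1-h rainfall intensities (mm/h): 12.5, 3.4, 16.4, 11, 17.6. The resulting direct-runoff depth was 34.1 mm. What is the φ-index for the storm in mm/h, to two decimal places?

Only the 4 blocks with intensity above φ contribute runoff: 12.5, 16.4, 11, 17.6 mm/h.
Σ(I−φ)·Δt = d  ⇒  (12.5+16.4+11+17.6 − 4φ)·1 = 34.1
φ = (57.50 − 34.1/1) / 4 = 5.85 mm/h.

φ ≈ 5.85 mm/h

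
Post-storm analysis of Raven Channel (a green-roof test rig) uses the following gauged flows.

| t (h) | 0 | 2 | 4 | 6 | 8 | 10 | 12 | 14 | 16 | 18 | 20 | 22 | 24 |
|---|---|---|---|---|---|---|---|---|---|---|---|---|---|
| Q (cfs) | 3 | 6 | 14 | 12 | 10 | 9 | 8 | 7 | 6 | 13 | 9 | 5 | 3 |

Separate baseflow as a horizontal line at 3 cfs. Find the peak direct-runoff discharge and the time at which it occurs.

Subtracting baseflow gives direct-runoff ordinates: 0.0, 3.0, 11.0, 9.0, 7.0, 6.0, 5.0, 4.0, 3.0, 10.0, 6.0, 2.0, 0.0 cfs.
The maximum is 11.0 cfs, occurring at the reading for t = 4 h.

Q_p = 11.0 cfs at t = 4 h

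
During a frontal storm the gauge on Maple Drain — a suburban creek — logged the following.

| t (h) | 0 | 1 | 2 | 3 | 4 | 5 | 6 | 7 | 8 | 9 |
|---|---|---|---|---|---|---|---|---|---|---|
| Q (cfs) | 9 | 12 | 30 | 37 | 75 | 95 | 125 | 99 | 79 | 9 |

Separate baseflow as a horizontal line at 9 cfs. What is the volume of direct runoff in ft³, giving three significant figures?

Direct-runoff ordinates (Q − Q_b): 0.0, 3.0, 21.0, 28.0, 66.0, 86.0, 116.0, 90.0, 70.0, 0.0 cfs.
ΣQ_DR = 480.0 cfs.
With Δt = 1 h = 3600 s, V = ΣQ_DR · Δt = 480.0 × 3600 = 1.73 × 10^6 ft³.

V ≈ 1.73 × 10^6 ft³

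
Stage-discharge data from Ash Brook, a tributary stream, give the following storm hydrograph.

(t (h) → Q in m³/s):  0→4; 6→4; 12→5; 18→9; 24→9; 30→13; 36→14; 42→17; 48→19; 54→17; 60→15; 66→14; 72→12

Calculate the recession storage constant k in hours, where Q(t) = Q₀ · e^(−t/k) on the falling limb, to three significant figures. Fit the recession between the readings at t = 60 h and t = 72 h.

k ≈ 53.8 h

On the falling limb, Q drops from 15 to 12 m³/s between t = 60 h and t = 72 h (Δt = 12 h).
k = −Δt / ln(Q₂/Q₁) = −12 / ln(12/15) = 53.8 h.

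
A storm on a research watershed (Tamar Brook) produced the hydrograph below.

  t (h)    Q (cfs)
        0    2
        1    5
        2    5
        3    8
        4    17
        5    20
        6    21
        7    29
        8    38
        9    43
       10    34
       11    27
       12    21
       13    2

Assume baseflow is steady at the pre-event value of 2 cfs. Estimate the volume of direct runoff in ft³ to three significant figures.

Direct-runoff ordinates (Q − Q_b): 0.0, 3.0, 3.0, 6.0, 15.0, 18.0, 19.0, 27.0, 36.0, 41.0, 32.0, 25.0, 19.0, 0.0 cfs.
ΣQ_DR = 244.0 cfs.
With Δt = 1 h = 3600 s, V = ΣQ_DR · Δt = 244.0 × 3600 = 8.78 × 10^5 ft³.

V ≈ 8.78 × 10^5 ft³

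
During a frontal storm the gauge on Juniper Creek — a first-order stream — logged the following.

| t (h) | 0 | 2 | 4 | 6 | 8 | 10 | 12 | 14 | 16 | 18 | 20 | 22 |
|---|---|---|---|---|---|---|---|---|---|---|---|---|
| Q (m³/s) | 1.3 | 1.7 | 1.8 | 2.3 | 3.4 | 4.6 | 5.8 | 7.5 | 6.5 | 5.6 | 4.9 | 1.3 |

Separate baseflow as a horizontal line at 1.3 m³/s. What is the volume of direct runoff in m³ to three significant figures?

Direct-runoff ordinates (Q − Q_b): 0.0, 0.4, 0.5, 1.0, 2.1, 3.3, 4.5, 6.2, 5.2, 4.3, 3.6, 0.0 m³/s.
ΣQ_DR = 31.10 m³/s.
With Δt = 2 h = 7200 s, V = ΣQ_DR · Δt = 31.10 × 7200 = 2.24 × 10^5 m³.

V ≈ 2.24 × 10^5 m³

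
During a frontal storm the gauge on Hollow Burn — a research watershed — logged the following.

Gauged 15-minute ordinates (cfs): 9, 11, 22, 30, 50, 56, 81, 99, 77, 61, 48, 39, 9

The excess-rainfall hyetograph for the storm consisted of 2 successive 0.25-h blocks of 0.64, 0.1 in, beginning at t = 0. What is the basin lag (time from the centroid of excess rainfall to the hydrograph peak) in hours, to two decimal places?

t_L ≈ 1.59 h

Centroid of excess rainfall: t_c = Σ P_i·t̄_i / ΣP_i = 0.1588 h (block centres at 0.125, 0.375 h).
Hydrograph peak occurs at t = 1.75 h, so basin lag t_L = 1.75 − 0.1588 = 1.59 h.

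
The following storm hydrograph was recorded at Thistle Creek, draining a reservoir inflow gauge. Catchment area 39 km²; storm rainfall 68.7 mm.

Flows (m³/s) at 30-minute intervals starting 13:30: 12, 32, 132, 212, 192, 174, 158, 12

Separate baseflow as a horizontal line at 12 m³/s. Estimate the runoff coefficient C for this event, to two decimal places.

C ≈ 0.56

ΣQ_DR = 828.0 m³/s; V = ΣQ_DR·Δt = 1.490 × 10^6 m³.
Runoff depth d = V / A = 38.22 mm.
C = d / P = 38.22 / 68.7 = 0.56.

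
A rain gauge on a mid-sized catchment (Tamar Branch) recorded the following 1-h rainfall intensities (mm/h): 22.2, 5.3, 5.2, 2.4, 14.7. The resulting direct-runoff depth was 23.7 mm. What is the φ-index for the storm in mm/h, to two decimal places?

Only the 2 blocks with intensity above φ contribute runoff: 22.2, 14.7 mm/h.
Σ(I−φ)·Δt = d  ⇒  (22.2+14.7 − 2φ)·1 = 23.7
φ = (36.90 − 23.7/1) / 2 = 6.60 mm/h.

φ ≈ 6.60 mm/h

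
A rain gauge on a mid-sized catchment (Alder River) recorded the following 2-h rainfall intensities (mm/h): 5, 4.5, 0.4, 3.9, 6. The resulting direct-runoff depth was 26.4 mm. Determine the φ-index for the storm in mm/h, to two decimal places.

Only the 4 blocks with intensity above φ contribute runoff: 5, 4.5, 3.9, 6 mm/h.
Σ(I−φ)·Δt = d  ⇒  (5+4.5+3.9+6 − 4φ)·2 = 26.4
φ = (19.40 − 26.4/2) / 4 = 1.55 mm/h.

φ ≈ 1.55 mm/h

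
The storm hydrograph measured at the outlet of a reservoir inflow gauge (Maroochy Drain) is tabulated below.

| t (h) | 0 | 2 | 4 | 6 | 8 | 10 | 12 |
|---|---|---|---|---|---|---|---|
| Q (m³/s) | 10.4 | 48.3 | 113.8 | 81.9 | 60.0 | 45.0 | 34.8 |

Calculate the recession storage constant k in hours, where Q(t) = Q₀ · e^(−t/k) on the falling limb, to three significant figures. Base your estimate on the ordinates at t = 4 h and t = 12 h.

k ≈ 6.75 h

On the falling limb, Q drops from 113.8 to 34.8 m³/s between t = 4 h and t = 12 h (Δt = 8 h).
k = −Δt / ln(Q₂/Q₁) = −8 / ln(34.8/113.8) = 6.75 h.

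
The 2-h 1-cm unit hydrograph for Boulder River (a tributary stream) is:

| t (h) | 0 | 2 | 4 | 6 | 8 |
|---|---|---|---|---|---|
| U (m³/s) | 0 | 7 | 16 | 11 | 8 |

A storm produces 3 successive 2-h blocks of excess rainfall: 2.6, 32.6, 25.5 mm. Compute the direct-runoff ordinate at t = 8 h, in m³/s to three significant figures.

Q ≈ 78.7 m³/s

By discrete convolution, Q_j = Σ (P_i / 10 mm) · U_{j−i}.
At t = 8 h (j=4): Q = (2.6/10)·8 + (32.6/10)·11 + (25.5/10)·16 = 78.7 m³/s.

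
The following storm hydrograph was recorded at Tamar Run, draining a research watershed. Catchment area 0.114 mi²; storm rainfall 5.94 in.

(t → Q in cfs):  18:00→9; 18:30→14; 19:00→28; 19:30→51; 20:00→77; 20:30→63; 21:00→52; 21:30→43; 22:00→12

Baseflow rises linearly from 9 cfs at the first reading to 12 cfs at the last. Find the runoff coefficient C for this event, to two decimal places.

ΣQ_DR = 254.5 cfs; V = ΣQ_DR·Δt = 4.581 × 10^5 ft³.
Runoff depth d = V / A = 1.730 in.
C = d / P = 1.730 / 5.94 = 0.29.

C ≈ 0.29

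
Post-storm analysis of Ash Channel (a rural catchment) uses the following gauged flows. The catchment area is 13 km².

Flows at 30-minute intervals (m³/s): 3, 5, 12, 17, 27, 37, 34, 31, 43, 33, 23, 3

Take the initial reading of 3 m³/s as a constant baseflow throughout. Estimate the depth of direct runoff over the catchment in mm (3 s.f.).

Direct runoff: 0.0, 2.0, 9.0, 14.0, 24.0, 34.0, 31.0, 28.0, 40.0, 30.0, 20.0, 0.0 m³/s; ΣQ_DR = 232.0 m³/s.
V = ΣQ_DR · Δt = 232.0 × 1800 s = 4.176 × 10^5 m³.
Over A = 13 km², depth = V / A = 32.1 mm.

d ≈ 32.1 mm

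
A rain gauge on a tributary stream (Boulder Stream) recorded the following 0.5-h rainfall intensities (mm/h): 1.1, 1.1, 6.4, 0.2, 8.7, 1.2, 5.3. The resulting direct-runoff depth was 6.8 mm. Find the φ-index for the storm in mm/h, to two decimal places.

φ ≈ 2.27 mm/h

Only the 3 blocks with intensity above φ contribute runoff: 6.4, 8.7, 5.3 mm/h.
Σ(I−φ)·Δt = d  ⇒  (6.4+8.7+5.3 − 3φ)·0.5 = 6.8
φ = (20.40 − 6.8/0.5) / 3 = 2.27 mm/h.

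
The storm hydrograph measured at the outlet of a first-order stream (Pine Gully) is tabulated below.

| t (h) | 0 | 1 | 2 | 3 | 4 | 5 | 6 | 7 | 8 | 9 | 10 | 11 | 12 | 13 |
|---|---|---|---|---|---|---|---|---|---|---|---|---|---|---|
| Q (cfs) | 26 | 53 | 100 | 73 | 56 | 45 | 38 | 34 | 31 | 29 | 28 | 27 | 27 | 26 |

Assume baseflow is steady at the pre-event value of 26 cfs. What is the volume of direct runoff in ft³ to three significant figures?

Direct-runoff ordinates (Q − Q_b): 0.0, 27.0, 74.0, 47.0, 30.0, 19.0, 12.0, 8.0, 5.0, 3.0, 2.0, 1.0, 1.0, 0.0 cfs.
ΣQ_DR = 229.0 cfs.
With Δt = 1 h = 3600 s, V = ΣQ_DR · Δt = 229.0 × 3600 = 8.24 × 10^5 ft³.

V ≈ 8.24 × 10^5 ft³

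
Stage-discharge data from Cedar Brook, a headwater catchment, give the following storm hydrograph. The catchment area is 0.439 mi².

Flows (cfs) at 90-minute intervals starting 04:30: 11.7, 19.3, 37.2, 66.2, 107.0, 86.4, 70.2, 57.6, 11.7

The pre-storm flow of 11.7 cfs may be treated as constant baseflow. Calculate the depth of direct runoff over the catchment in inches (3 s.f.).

Direct runoff: 0.0, 7.6, 25.5, 54.5, 95.3, 74.7, 58.5, 45.9, 0.0 cfs; ΣQ_DR = 362.0 cfs.
V = ΣQ_DR · Δt = 362.0 × 5400 s = 1.955 × 10^6 ft³.
Over A = 0.439 mi², depth = V / A = 1.92 in.

d ≈ 1.92 in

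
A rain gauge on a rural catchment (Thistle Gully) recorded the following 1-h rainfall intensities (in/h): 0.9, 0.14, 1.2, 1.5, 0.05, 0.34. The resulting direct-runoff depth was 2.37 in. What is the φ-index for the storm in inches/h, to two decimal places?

φ ≈ 0.41 in/h

Only the 3 blocks with intensity above φ contribute runoff: 0.9, 1.2, 1.5 in/h.
Σ(I−φ)·Δt = d  ⇒  (0.9+1.2+1.5 − 3φ)·1 = 2.37
φ = (3.600 − 2.37/1) / 3 = 0.41 in/h.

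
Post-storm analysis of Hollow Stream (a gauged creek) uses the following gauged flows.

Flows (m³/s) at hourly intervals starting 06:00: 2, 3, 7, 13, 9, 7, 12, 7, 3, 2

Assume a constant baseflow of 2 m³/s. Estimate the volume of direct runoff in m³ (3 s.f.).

Direct-runoff ordinates (Q − Q_b): 0.0, 1.0, 5.0, 11.0, 7.0, 5.0, 10.0, 5.0, 1.0, 0.0 m³/s.
ΣQ_DR = 45.00 m³/s.
With Δt = 1 h = 3600 s, V = ΣQ_DR · Δt = 45.00 × 3600 = 1.62 × 10^5 m³.

V ≈ 1.62 × 10^5 m³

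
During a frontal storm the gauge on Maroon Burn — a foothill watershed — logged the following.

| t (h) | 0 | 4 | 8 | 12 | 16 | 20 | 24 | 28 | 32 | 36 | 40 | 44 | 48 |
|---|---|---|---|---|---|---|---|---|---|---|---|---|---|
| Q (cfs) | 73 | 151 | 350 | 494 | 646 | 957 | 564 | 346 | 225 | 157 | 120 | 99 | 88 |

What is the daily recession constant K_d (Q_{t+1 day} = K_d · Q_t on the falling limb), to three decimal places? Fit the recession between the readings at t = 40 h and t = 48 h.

K_d ≈ 0.394

Between t = 40 h and t = 48 h the flow falls from 120 to 88 cfs over 2×4 h = 8 h.
Per-interval ratio K = (88/120)^(1/2) = 0.8563; K_d = K^(24/4) = 0.394.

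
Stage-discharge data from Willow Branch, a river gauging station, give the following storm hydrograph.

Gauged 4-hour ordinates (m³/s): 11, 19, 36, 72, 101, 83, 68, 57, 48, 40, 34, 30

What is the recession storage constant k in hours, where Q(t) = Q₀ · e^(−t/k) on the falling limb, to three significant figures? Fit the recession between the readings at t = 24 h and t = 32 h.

k ≈ 23.0 h

On the falling limb, Q drops from 68 to 48 m³/s between t = 24 h and t = 32 h (Δt = 8 h).
k = −Δt / ln(Q₂/Q₁) = −8 / ln(48/68) = 23.0 h.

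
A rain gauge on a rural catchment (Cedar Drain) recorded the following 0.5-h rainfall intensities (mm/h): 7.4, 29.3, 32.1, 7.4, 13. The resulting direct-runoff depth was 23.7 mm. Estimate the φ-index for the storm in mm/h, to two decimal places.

φ ≈ 9.00 mm/h

Only the 3 blocks with intensity above φ contribute runoff: 29.3, 32.1, 13 mm/h.
Σ(I−φ)·Δt = d  ⇒  (29.3+32.1+13 − 3φ)·0.5 = 23.7
φ = (74.40 − 23.7/0.5) / 3 = 9.00 mm/h.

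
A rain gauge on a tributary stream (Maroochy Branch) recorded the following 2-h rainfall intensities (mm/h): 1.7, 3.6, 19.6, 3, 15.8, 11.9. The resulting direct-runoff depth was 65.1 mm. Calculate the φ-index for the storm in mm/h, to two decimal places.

Only the 3 blocks with intensity above φ contribute runoff: 19.6, 15.8, 11.9 mm/h.
Σ(I−φ)·Δt = d  ⇒  (19.6+15.8+11.9 − 3φ)·2 = 65.1
φ = (47.30 − 65.1/2) / 3 = 4.92 mm/h.

φ ≈ 4.92 mm/h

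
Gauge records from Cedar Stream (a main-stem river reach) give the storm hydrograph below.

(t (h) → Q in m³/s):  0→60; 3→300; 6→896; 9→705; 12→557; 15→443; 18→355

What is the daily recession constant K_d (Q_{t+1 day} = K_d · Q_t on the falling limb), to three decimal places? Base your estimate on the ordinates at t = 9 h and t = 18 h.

K_d ≈ 0.160

Between t = 9 h and t = 18 h the flow falls from 705 to 355 m³/s over 3×3 h = 9 h.
Per-interval ratio K = (355/705)^(1/3) = 0.7956; K_d = K^(24/3) = 0.160.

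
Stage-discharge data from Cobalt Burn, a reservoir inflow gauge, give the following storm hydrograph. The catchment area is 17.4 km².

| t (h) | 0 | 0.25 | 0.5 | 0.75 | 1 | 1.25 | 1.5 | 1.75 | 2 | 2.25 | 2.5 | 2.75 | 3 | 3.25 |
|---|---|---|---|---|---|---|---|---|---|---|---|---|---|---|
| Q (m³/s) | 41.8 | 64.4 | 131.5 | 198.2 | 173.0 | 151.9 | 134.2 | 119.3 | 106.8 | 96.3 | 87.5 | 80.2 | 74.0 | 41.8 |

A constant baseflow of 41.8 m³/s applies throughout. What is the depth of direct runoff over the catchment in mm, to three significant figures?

Direct runoff: 0.0, 22.6, 89.7, 156.4, 131.2, 110.1, 92.4, 77.5, 65.0, 54.5, 45.7, 38.4, 32.2, 0.0 m³/s; ΣQ_DR = 915.7 m³/s.
V = ΣQ_DR · Δt = 915.7 × 900 s = 8.241 × 10^5 m³.
Over A = 17.4 km², depth = V / A = 47.4 mm.

d ≈ 47.4 mm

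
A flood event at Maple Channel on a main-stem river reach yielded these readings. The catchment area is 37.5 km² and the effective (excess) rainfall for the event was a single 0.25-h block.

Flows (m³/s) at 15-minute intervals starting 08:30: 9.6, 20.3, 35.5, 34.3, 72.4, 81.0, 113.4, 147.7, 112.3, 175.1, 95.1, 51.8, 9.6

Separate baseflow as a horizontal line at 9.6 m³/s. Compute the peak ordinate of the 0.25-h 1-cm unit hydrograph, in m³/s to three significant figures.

U_p ≈ 82.8 m³/s

Direct runoff: 0.0, 10.7, 25.9, 24.7, 62.8, 71.4, 103.8, 138.1, 102.7, 165.5, 85.5, 42.2, 0.0 m³/s; ΣQ_DR = 833.3 m³/s, peak = 165.5 m³/s.
Runoff depth d = ΣQ_DR·Δt / A = 833.3 × 900 / (37.5 km²) = 20.00 mm.
The 1-cm UH is the DRH scaled by (10 mm)/d, so U_p = 165.5 × 10/20.00 = 82.8 m³/s.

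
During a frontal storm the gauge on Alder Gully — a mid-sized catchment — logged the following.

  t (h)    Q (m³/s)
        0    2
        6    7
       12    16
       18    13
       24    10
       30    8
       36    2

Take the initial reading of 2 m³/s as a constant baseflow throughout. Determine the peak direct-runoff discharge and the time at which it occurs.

Q_p = 14.0 m³/s at t = 12 h

Subtracting baseflow gives direct-runoff ordinates: 0.0, 5.0, 14.0, 11.0, 8.0, 6.0, 0.0 m³/s.
The maximum is 14.0 m³/s, occurring at the reading for t = 12 h.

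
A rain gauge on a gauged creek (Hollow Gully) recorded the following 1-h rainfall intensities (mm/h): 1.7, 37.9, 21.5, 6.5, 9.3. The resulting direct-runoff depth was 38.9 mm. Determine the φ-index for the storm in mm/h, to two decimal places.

φ ≈ 10.25 mm/h

Only the 2 blocks with intensity above φ contribute runoff: 37.9, 21.5 mm/h.
Σ(I−φ)·Δt = d  ⇒  (37.9+21.5 − 2φ)·1 = 38.9
φ = (59.40 − 38.9/1) / 2 = 10.25 mm/h.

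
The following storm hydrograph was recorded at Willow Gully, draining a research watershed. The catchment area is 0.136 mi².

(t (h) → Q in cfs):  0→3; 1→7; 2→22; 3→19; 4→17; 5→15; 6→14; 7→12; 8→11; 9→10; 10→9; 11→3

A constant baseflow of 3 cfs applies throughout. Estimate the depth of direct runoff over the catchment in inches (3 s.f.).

Direct runoff: 0.0, 4.0, 19.0, 16.0, 14.0, 12.0, 11.0, 9.0, 8.0, 7.0, 6.0, 0.0 cfs; ΣQ_DR = 106.0 cfs.
V = ΣQ_DR · Δt = 106.0 × 3600 s = 3.816 × 10^5 ft³.
Over A = 0.136 mi², depth = V / A = 1.21 in.

d ≈ 1.21 in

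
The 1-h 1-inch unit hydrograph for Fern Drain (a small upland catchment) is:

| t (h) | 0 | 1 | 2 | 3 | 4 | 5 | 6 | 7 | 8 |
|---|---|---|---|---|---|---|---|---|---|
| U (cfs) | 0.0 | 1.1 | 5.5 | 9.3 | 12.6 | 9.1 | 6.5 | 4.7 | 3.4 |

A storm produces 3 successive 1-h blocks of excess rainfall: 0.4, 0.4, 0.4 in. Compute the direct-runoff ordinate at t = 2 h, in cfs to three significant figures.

Q ≈ 2.64 cfs

By discrete convolution, Q_j = Σ (P_i / 1 in) · U_{j−i}.
At t = 2 h (j=2): Q = (0.4/1)·5.5 + (0.4/1)·1.1 + (0.4/1)·0.0 = 2.64 cfs.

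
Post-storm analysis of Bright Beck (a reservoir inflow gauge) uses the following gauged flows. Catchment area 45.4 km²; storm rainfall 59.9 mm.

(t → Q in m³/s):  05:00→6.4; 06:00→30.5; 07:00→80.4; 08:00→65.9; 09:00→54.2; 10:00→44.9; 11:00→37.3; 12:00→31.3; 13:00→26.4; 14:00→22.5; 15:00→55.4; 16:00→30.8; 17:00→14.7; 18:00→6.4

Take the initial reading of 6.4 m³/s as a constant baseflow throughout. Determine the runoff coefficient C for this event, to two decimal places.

ΣQ_DR = 417.5 m³/s; V = ΣQ_DR·Δt = 1.503 × 10^6 m³.
Runoff depth d = V / A = 33.11 mm.
C = d / P = 33.11 / 59.9 = 0.55.

C ≈ 0.55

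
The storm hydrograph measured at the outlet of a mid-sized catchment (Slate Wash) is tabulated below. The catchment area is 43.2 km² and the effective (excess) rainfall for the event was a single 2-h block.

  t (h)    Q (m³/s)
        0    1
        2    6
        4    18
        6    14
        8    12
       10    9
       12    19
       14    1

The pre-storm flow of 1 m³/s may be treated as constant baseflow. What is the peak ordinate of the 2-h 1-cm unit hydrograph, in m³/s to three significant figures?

U_p ≈ 15.0 m³/s

Direct runoff: 0.0, 5.0, 17.0, 13.0, 11.0, 8.0, 18.0, 0.0 m³/s; ΣQ_DR = 72.00 m³/s, peak = 18.0 m³/s.
Runoff depth d = ΣQ_DR·Δt / A = 72.00 × 7200 / (43.2 km²) = 12.00 mm.
The 1-cm UH is the DRH scaled by (10 mm)/d, so U_p = 18.0 × 10/12.00 = 15.0 m³/s.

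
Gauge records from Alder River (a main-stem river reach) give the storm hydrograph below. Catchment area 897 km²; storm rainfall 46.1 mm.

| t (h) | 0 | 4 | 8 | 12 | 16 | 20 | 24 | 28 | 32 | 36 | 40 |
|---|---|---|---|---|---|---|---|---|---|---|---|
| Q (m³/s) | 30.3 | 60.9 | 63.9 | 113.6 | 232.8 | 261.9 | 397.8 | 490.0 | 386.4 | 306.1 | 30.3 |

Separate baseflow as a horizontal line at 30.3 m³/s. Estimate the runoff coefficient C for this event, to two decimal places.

ΣQ_DR = 2041 m³/s; V = ΣQ_DR·Δt = 2.939 × 10^7 m³.
Runoff depth d = V / A = 32.76 mm.
C = d / P = 32.76 / 46.1 = 0.71.

C ≈ 0.71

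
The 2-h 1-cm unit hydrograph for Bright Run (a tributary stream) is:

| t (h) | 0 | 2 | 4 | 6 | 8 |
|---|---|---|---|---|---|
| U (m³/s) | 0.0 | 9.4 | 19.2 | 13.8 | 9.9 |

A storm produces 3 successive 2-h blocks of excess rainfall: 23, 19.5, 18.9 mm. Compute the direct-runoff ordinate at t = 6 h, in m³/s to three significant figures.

By discrete convolution, Q_j = Σ (P_i / 10 mm) · U_{j−i}.
At t = 6 h (j=3): Q = (23/10)·13.8 + (19.5/10)·19.2 + (18.9/10)·9.4 = 86.9 m³/s.

Q ≈ 86.9 m³/s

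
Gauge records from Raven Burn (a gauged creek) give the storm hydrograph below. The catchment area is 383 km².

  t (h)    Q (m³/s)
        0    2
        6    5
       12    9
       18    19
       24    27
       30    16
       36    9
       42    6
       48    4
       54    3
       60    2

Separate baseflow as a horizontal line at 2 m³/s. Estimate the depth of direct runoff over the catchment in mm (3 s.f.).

d ≈ 4.51 mm

Direct runoff: 0.0, 3.0, 7.0, 17.0, 25.0, 14.0, 7.0, 4.0, 2.0, 1.0, 0.0 m³/s; ΣQ_DR = 80.00 m³/s.
V = ΣQ_DR · Δt = 80.00 × 21600 s = 1.728 × 10^6 m³.
Over A = 383 km², depth = V / A = 4.51 mm.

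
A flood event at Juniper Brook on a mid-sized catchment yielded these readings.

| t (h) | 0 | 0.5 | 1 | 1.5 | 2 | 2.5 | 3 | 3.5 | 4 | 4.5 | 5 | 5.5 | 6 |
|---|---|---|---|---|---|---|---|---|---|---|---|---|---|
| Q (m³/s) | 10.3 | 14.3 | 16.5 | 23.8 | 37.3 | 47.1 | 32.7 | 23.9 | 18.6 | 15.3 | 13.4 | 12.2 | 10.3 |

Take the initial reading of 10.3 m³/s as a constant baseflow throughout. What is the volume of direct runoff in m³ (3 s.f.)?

V ≈ 2.55 × 10^5 m³

Direct-runoff ordinates (Q − Q_b): 0.0, 4.0, 6.2, 13.5, 27.0, 36.8, 22.4, 13.6, 8.3, 5.0, 3.1, 1.9, 0.0 m³/s.
ΣQ_DR = 141.8 m³/s.
With Δt = 0.5 h = 1800 s, V = ΣQ_DR · Δt = 141.8 × 1800 = 2.55 × 10^5 m³.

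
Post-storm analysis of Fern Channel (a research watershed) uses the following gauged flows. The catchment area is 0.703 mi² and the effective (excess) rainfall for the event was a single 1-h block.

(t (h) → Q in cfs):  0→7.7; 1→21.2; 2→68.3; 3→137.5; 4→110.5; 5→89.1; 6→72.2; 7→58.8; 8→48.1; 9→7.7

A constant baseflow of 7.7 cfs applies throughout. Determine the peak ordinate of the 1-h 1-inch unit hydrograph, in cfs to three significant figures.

Direct runoff: 0.0, 13.5, 60.6, 129.8, 102.8, 81.4, 64.5, 51.1, 40.4, 0.0 cfs; ΣQ_DR = 544.1 cfs, peak = 129.8 cfs.
Runoff depth d = ΣQ_DR·Δt / A = 544.1 × 3600 / (0.703 mi²) = 1.199 in.
The 1-inch UH is the DRH scaled by (1 in)/d, so U_p = 129.8 × 1/1.199 = 108 cfs.

U_p ≈ 108 cfs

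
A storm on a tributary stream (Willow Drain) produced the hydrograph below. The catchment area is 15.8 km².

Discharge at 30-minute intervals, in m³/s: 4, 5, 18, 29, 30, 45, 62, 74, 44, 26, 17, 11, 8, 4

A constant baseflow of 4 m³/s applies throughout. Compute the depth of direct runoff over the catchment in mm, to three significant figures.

Direct runoff: 0.0, 1.0, 14.0, 25.0, 26.0, 41.0, 58.0, 70.0, 40.0, 22.0, 13.0, 7.0, 4.0, 0.0 m³/s; ΣQ_DR = 321.0 m³/s.
V = ΣQ_DR · Δt = 321.0 × 1800 s = 5.778 × 10^5 m³.
Over A = 15.8 km², depth = V / A = 36.6 mm.

d ≈ 36.6 mm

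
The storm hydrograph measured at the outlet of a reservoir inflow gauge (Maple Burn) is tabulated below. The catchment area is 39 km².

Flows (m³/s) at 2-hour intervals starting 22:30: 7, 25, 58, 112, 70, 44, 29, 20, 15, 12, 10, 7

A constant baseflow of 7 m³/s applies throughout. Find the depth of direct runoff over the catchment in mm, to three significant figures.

Direct runoff: 0.0, 18.0, 51.0, 105.0, 63.0, 37.0, 22.0, 13.0, 8.0, 5.0, 3.0, 0.0 m³/s; ΣQ_DR = 325.0 m³/s.
V = ΣQ_DR · Δt = 325.0 × 7200 s = 2.340 × 10^6 m³.
Over A = 39 km², depth = V / A = 60.0 mm.

d ≈ 60.0 mm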